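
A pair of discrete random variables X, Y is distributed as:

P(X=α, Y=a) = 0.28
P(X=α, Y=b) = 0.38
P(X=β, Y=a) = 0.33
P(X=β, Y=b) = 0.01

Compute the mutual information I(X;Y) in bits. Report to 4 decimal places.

0.2507 bits

Marginals: p(X) = (0.6600, 0.3400), p(Y) = (0.6100, 0.3900).
I(X;Y) = Σ p(x,y)·log₂[p(x,y)/(p(x)p(y))].
  (α,a): 0.28·log₂(0.6955) = -0.14670
  (α,b): 0.38·log₂(1.4763) = 0.21356
  (β,a): 0.33·log₂(1.5911) = 0.22112
  (β,b): 0.01·log₂(0.0754) = -0.03729
Sum = 0.2507 bits.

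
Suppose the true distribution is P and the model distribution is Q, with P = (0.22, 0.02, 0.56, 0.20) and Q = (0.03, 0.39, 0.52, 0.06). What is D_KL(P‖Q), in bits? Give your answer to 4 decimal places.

0.9539 bits

D(P‖Q) = Σ p·log₂(p/q).
  0.22·log₂(0.22/0.03) = 0.63238
  0.02·log₂(0.02/0.39) = -0.08571
  0.56·log₂(0.56/0.52) = 0.05987
  0.20·log₂(0.20/0.06) = 0.34739
D(P‖Q) = 0.9539 bits.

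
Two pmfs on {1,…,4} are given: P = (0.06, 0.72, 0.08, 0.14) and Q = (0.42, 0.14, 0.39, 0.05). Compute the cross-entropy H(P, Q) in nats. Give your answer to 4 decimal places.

H(P,Q) = −Σ p·ln q.
  −0.06·ln(0.42) = 0.05205
  −0.72·ln(0.14) = 1.41560
  −0.08·ln(0.39) = 0.07533
  −0.14·ln(0.05) = 0.41940
H(P,Q) = 1.9624 nats.

1.9624 nats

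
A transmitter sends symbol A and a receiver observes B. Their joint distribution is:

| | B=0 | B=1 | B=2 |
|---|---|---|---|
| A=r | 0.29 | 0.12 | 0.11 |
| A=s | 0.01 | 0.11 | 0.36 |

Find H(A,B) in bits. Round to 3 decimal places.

2.183 bits

H(A,B) = −Σ p(x,y)·log₂ p(x,y) over all 6 cells.
  cell (r,0): −0.29·log₂0.29 = 0.5179
  cell (r,1): −0.12·log₂0.12 = 0.3671
  cell (r,2): −0.11·log₂0.11 = 0.3503
  cell (s,0): −0.01·log₂0.01 = 0.0664
  cell (s,1): −0.11·log₂0.11 = 0.3503
  cell (s,2): −0.36·log₂0.36 = 0.5306
Sum = 2.183 bits.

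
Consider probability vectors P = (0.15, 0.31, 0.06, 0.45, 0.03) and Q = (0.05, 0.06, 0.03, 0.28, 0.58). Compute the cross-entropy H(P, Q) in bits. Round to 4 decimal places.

3.0601 bits

H(P,Q) = −Σ p·log₂ q.
  −0.15·log₂(0.05) = 0.64829
  −0.31·log₂(0.06) = 1.25826
  −0.06·log₂(0.03) = 0.30353
  −0.45·log₂(0.28) = 0.82643
  −0.03·log₂(0.58) = 0.02358
H(P,Q) = 3.0601 bits.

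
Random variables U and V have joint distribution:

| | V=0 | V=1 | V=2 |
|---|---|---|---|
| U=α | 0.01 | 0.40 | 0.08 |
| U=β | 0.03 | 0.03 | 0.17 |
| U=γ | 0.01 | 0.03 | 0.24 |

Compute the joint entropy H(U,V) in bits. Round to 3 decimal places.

H(U,V) = −Σ p(x,y)·log₂ p(x,y) over all 9 cells.
  cell (α,0): −0.01·log₂0.01 = 0.0664
  cell (α,1): −0.40·log₂0.40 = 0.5288
  cell (α,2): −0.08·log₂0.08 = 0.2915
  cell (β,0): −0.03·log₂0.03 = 0.1518
  cell (β,1): −0.03·log₂0.03 = 0.1518
  cell (β,2): −0.17·log₂0.17 = 0.4346
  cell (γ,0): −0.01·log₂0.01 = 0.0664
  cell (γ,1): −0.03·log₂0.03 = 0.1518
  cell (γ,2): −0.24·log₂0.24 = 0.4941
Sum = 2.337 bits.

2.337 bits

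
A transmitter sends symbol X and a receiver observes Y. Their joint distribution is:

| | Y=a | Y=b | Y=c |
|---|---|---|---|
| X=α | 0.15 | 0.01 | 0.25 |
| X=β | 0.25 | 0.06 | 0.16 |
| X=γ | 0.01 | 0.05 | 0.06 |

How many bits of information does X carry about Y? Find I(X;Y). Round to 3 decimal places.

0.143 bits

Marginals: p(X) = (0.4100, 0.4700, 0.1200), p(Y) = (0.4100, 0.1200, 0.4700).
I(X;Y) = H(X) + H(Y) − H(X,Y).
H(X) = 1.4064, H(Y) = 1.4064, H(X,Y) = 2.6696.
I(X;Y) = 1.4064 + 1.4064 − 2.6696 = 0.143 bits.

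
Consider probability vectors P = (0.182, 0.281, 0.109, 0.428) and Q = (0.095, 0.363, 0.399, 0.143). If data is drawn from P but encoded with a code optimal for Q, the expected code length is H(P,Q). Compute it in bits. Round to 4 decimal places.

H(P,Q) = −Σ p·log₂ q.
  −0.182·log₂(0.095) = 0.61806
  −0.281·log₂(0.363) = 0.41081
  −0.109·log₂(0.399) = 0.14448
  −0.428·log₂(0.143) = 1.20093
H(P,Q) = 2.3743 bits.

2.3743 bits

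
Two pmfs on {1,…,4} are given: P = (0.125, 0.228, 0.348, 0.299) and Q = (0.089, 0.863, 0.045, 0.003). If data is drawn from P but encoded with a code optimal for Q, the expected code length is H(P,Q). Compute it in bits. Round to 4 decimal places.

H(P,Q) = −Σ p·log₂ q.
  −0.125·log₂(0.089) = 0.43626
  −0.228·log₂(0.863) = 0.04847
  −0.348·log₂(0.045) = 1.55693
  −0.299·log₂(0.003) = 2.50587
H(P,Q) = 4.5475 bits.

4.5475 bits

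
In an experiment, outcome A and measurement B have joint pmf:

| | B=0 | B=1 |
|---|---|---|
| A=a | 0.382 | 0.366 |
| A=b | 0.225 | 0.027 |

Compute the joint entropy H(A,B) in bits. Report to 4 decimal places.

1.6860 bits

H(A,B) = −Σ p(x,y)·log₂ p(x,y) over all 4 cells.
  cell (a,0): −0.382·log₂0.382 = 0.53035
  cell (a,1): −0.366·log₂0.366 = 0.53073
  cell (b,0): −0.225·log₂0.225 = 0.48420
  cell (b,1): −0.027·log₂0.027 = 0.14069
Sum = 1.6860 bits.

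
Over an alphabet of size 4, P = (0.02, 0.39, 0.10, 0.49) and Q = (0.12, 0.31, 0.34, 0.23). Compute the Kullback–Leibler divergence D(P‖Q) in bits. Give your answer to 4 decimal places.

D(P‖Q) = Σ p·log₂(p/q).
  0.02·log₂(0.02/0.12) = -0.05170
  0.39·log₂(0.39/0.31) = 0.12917
  0.10·log₂(0.10/0.34) = -0.17655
  0.49·log₂(0.49/0.23) = 0.53466
D(P‖Q) = 0.4356 bits.

0.4356 bits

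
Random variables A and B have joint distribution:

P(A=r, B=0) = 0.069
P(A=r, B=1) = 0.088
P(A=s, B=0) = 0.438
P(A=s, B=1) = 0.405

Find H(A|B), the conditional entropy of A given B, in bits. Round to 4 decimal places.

0.6246 bits

Marginals: p(A) = (0.1570, 0.8430), p(B) = (0.5070, 0.4930).
H(A|B) = Σ p(B) · H(A|B=·).
  B=0: p=0.5070, H(A|B=0) = 0.5739
  B=1: p=0.4930, H(A|B=1) = 0.6768
Weighted sum = 0.6246 bits.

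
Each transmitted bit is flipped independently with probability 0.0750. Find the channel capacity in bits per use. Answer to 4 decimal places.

0.6157 bits

Binary symmetric channel: C = 1 − h₂(ε) where h₂ is the binary entropy function.
h₂(0.0750) = −0.0750·log₂0.0750 − 0.9250·log₂0.9250 = 0.3843.
C = 1 − 0.3843 = 0.6157 bits per channel use.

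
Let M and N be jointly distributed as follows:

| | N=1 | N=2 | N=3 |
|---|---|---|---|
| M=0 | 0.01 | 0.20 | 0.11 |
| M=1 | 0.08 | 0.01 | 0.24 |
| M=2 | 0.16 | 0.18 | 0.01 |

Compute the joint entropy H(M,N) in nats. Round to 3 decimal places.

1.849 nats

H(M,N) = −Σ p(x,y)·ln p(x,y) over all 9 cells.
  cell (0,1): −0.01·ln0.01 = 0.0461
  cell (0,2): −0.20·ln0.20 = 0.3219
  cell (0,3): −0.11·ln0.11 = 0.2428
  cell (1,1): −0.08·ln0.08 = 0.2021
  cell (1,2): −0.01·ln0.01 = 0.0461
  cell (1,3): −0.24·ln0.24 = 0.3425
  cell (2,1): −0.16·ln0.16 = 0.2932
  cell (2,2): −0.18·ln0.18 = 0.3087
  cell (2,3): −0.01·ln0.01 = 0.0461
Sum = 1.849 nats.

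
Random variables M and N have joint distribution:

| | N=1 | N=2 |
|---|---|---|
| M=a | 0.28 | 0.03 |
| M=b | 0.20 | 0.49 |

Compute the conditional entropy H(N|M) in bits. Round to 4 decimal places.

0.7415 bits

Marginals: p(M) = (0.3100, 0.6900), p(N) = (0.4800, 0.5200).
H(N|M) = Σ p(M) · H(N|M=·).
  M=a: p=0.3100, H(N|M=a) = 0.4587
  M=b: p=0.6900, H(N|M=b) = 0.8685
Weighted sum = 0.7415 bits.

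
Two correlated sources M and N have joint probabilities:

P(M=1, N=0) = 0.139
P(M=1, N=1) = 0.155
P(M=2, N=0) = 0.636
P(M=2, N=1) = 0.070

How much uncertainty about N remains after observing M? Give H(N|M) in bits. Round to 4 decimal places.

Marginals: p(M) = (0.2940, 0.7060), p(N) = (0.7750, 0.2250).
H(N|M) = Σ p(M) · H(N|M=·).
  M=1: p=0.2940, H(N|M=1) = 0.9979
  M=2: p=0.7060, H(N|M=2) = 0.4663
Weighted sum = 0.6226 bits.

0.6226 bits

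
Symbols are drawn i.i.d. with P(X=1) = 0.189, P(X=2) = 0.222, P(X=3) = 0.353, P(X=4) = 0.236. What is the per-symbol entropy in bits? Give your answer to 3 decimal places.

1.958 bits

H(X) = −Σ p·log₂ p.
  −(0.189)·log₂(0.189) = 0.4543
  −(0.222)·log₂(0.222) = 0.4820
  −(0.353)·log₂(0.353) = 0.5303
  −(0.236)·log₂(0.236) = 0.4916
Sum: 0.4543 + 0.4820 + 0.5303 + 0.4916 = 1.958 bits.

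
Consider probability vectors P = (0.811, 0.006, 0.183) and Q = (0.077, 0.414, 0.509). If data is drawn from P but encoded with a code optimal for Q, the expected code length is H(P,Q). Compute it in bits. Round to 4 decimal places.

3.1858 bits

H(P,Q) = −Σ p·log₂ q.
  −0.811·log₂(0.077) = 2.99989
  −0.006·log₂(0.414) = 0.00763
  −0.183·log₂(0.509) = 0.17829
H(P,Q) = 3.1858 bits.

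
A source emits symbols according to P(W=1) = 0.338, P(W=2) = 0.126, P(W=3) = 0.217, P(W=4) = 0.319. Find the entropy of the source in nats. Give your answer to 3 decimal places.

H(W) = −Σ p·ln p.
  −(0.338)·ln(0.338) = 0.3666
  −(0.126)·ln(0.126) = 0.2610
  −(0.217)·ln(0.217) = 0.3315
  −(0.319)·ln(0.319) = 0.3645
Sum: 0.3666 + 0.2610 + 0.3315 + 0.3645 = 1.324 nats.

1.324 nats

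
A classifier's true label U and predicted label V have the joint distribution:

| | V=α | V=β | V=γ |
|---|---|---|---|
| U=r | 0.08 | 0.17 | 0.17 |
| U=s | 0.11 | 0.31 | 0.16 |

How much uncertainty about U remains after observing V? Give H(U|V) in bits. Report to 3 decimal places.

0.966 bits

Marginals: p(U) = (0.4200, 0.5800), p(V) = (0.1900, 0.4800, 0.3300).
H(U|V) = Σ p(V) · H(U|V=·).
  V=α: p=0.1900, H(U|V=α) = 0.9819
  V=β: p=0.4800, H(U|V=β) = 0.9377
  V=γ: p=0.3300, H(U|V=γ) = 0.9993
Weighted sum = 0.966 bits.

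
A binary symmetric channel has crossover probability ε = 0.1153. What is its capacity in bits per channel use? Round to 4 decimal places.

0.4843 bits

Binary symmetric channel: C = 1 − h₂(ε) where h₂ is the binary entropy function.
h₂(0.1153) = −0.1153·log₂0.1153 − 0.8847·log₂0.8847 = 0.5157.
C = 1 − 0.5157 = 0.4843 bits per channel use.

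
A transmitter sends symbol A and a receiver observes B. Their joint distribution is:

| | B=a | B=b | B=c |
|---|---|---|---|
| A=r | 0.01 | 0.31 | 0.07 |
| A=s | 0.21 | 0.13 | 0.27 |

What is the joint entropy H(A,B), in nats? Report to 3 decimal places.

1.542 nats

H(A,B) = −Σ p(x,y)·ln p(x,y) over all 6 cells.
  cell (r,a): −0.01·ln0.01 = 0.0461
  cell (r,b): −0.31·ln0.31 = 0.3631
  cell (r,c): −0.07·ln0.07 = 0.1861
  cell (s,a): −0.21·ln0.21 = 0.3277
  cell (s,b): −0.13·ln0.13 = 0.2652
  cell (s,c): −0.27·ln0.27 = 0.3535
Sum = 1.542 nats.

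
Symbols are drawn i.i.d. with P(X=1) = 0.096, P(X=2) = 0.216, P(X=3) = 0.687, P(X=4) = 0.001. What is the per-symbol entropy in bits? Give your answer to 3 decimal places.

1.184 bits

H(X) = −Σ p·log₂ p.
  −(0.096)·log₂(0.096) = 0.3246
  −(0.216)·log₂(0.216) = 0.4776
  −(0.687)·log₂(0.687) = 0.3721
  −(0.001)·log₂(0.001) = 0.0100
Sum: 0.3246 + 0.4776 + 0.3721 + 0.0100 = 1.184 bits.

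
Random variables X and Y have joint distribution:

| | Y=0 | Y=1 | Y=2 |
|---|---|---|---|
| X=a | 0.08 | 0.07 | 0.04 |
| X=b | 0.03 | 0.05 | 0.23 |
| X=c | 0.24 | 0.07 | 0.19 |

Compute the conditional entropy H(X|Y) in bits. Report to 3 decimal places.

1.319 bits

Chain rule: H(X|Y) = H(X,Y) − H(Y).
Marginals: p(X) = (0.1900, 0.3100, 0.5000), p(Y) = (0.3500, 0.1900, 0.4600).
H(X,Y) = 2.8193 bits; H(Y) = 1.5007 bits.
H(X|Y) = 2.8193 − 1.5007 = 1.319 bits.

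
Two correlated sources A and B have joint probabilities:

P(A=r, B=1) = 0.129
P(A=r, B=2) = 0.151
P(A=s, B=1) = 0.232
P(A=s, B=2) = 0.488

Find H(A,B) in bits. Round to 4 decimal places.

H(A,B) = −Σ p(x,y)·log₂ p(x,y) over all 4 cells.
  cell (r,1): −0.129·log₂0.129 = 0.38114
  cell (r,2): −0.151·log₂0.151 = 0.41183
  cell (s,1): −0.232·log₂0.232 = 0.48901
  cell (s,2): −0.488·log₂0.488 = 0.50510
Sum = 1.7871 bits.

1.7871 bits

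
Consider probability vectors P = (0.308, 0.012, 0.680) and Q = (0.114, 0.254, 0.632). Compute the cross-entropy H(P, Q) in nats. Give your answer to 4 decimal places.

0.9973 nats

H(P,Q) = −Σ p·ln q.
  −0.308·ln(0.114) = 0.66884
  −0.012·ln(0.254) = 0.01645
  −0.680·ln(0.632) = 0.31203
H(P,Q) = 0.9973 nats.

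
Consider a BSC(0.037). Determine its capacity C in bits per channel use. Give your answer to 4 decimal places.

0.7716 bits

Binary symmetric channel: C = 1 − h₂(ε) where h₂ is the binary entropy function.
h₂(0.037) = −0.037·log₂0.037 − 0.963·log₂0.963 = 0.2284.
C = 1 − 0.2284 = 0.7716 bits per channel use.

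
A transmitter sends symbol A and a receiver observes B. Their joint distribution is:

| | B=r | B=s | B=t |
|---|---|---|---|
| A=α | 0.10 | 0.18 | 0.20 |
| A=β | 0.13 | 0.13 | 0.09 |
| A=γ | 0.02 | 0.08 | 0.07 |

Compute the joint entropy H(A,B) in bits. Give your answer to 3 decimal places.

2.993 bits

H(A,B) = −Σ p(x,y)·log₂ p(x,y) over all 9 cells.
  cell (α,r): −0.10·log₂0.10 = 0.3322
  cell (α,s): −0.18·log₂0.18 = 0.4453
  cell (α,t): −0.20·log₂0.20 = 0.4644
  cell (β,r): −0.13·log₂0.13 = 0.3826
  cell (β,s): −0.13·log₂0.13 = 0.3826
  cell (β,t): −0.09·log₂0.09 = 0.3127
  cell (γ,r): −0.02·log₂0.02 = 0.1129
  cell (γ,s): −0.08·log₂0.08 = 0.2915
  cell (γ,t): −0.07·log₂0.07 = 0.2686
Sum = 2.993 bits.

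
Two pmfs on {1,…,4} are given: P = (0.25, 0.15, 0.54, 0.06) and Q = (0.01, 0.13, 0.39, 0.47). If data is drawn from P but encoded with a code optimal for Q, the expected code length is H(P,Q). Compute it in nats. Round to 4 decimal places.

H(P,Q) = −Σ p·ln q.
  −0.25·ln(0.01) = 1.15129
  −0.15·ln(0.13) = 0.30603
  −0.54·ln(0.39) = 0.50847
  −0.06·ln(0.47) = 0.04530
H(P,Q) = 2.0111 nats.

2.0111 nats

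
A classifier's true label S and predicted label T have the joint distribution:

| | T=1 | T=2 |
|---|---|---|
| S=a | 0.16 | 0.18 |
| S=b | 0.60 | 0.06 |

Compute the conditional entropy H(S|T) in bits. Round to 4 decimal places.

0.7590 bits

Chain rule: H(S|T) = H(S,T) − H(T).
Marginals: p(S) = (0.3400, 0.6600), p(T) = (0.7600, 0.2400).
H(S,T) = 1.5540 bits; H(T) = 0.7950 bits.
H(S|T) = 1.5540 − 0.7950 = 0.7590 bits.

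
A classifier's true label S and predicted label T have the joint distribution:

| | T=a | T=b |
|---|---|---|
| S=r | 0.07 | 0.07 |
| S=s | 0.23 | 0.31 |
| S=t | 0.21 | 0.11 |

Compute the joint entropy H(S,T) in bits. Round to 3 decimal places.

H(S,T) = −Σ p(x,y)·log₂ p(x,y) over all 6 cells.
  cell (r,a): −0.07·log₂0.07 = 0.2686
  cell (r,b): −0.07·log₂0.07 = 0.2686
  cell (s,a): −0.23·log₂0.23 = 0.4877
  cell (s,b): −0.31·log₂0.31 = 0.5238
  cell (t,a): −0.21·log₂0.21 = 0.4728
  cell (t,b): −0.11·log₂0.11 = 0.3503
Sum = 2.372 bits.

2.372 bits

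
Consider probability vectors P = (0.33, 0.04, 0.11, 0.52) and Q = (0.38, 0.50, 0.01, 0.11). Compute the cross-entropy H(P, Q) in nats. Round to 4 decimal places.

H(P,Q) = −Σ p·ln q.
  −0.33·ln(0.38) = 0.31930
  −0.04·ln(0.50) = 0.02773
  −0.11·ln(0.01) = 0.50657
  −0.52·ln(0.11) = 1.14778
H(P,Q) = 2.0014 nats.

2.0014 nats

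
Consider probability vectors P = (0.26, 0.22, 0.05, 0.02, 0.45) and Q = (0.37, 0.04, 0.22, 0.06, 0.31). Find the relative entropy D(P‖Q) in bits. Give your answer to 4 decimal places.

D(P‖Q) = Σ p·log₂(p/q).
  0.26·log₂(0.26/0.37) = -0.13234
  0.22·log₂(0.22/0.04) = 0.54107
  0.05·log₂(0.05/0.22) = -0.10688
  0.02·log₂(0.02/0.06) = -0.03170
  0.45·log₂(0.45/0.31) = 0.24195
D(P‖Q) = 0.5121 bits.

0.5121 bits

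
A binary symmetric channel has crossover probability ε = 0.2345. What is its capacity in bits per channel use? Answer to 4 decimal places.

0.2142 bits

Binary symmetric channel: C = 1 − h₂(ε) where h₂ is the binary entropy function.
h₂(0.2345) = −0.2345·log₂0.2345 − 0.7655·log₂0.7655 = 0.7858.
C = 1 − 0.7858 = 0.2142 bits per channel use.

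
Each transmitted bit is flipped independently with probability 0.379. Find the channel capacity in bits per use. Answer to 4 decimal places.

0.0427 bits

Binary symmetric channel: C = 1 − h₂(ε) where h₂ is the binary entropy function.
h₂(0.379) = −0.379·log₂0.379 − 0.621·log₂0.621 = 0.9573.
C = 1 − 0.9573 = 0.0427 bits per channel use.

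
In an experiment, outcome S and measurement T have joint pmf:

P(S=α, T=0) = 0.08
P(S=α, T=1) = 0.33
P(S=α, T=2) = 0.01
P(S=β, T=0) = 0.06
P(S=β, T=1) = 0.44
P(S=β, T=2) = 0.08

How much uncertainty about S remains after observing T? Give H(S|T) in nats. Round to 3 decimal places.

0.653 nats

Marginals: p(S) = (0.4200, 0.5800), p(T) = (0.1400, 0.7700, 0.0900).
H(S|T) = Σ p(T) · H(S|T=·).
  T=0: p=0.1400, H(S|T=0) = 0.6829
  T=1: p=0.7700, H(S|T=1) = 0.6829
  T=2: p=0.0900, H(S|T=2) = 0.3488
Weighted sum = 0.653 nats.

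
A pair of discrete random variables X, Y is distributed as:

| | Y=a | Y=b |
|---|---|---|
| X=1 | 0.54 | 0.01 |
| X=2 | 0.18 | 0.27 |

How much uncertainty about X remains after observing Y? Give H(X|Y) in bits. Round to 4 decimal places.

Marginals: p(X) = (0.5500, 0.4500), p(Y) = (0.7200, 0.2800).
H(X|Y) = Σ p(Y) · H(X|Y=·).
  Y=a: p=0.7200, H(X|Y=a) = 0.8113
  Y=b: p=0.2800, H(X|Y=b) = 0.2223
Weighted sum = 0.6464 bits.

0.6464 bits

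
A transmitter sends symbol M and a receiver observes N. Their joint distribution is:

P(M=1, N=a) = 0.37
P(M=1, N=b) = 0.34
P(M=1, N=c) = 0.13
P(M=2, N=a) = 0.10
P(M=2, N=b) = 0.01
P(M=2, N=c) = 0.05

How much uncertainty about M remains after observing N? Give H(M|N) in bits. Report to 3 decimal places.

0.570 bits

Chain rule: H(M|N) = H(M,N) − H(N).
Marginals: p(M) = (0.8400, 0.1600), p(N) = (0.4700, 0.3500, 0.1800).
H(M,N) = 2.0573 bits; H(N) = 1.4874 bits.
H(M|N) = 2.0573 − 1.4874 = 0.570 bits.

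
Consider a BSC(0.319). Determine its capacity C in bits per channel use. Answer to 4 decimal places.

Binary symmetric channel: C = 1 − h₂(ε) where h₂ is the binary entropy function.
h₂(0.319) = −0.319·log₂0.319 − 0.681·log₂0.681 = 0.9033.
C = 1 − 0.9033 = 0.0967 bits per channel use.

0.0967 bits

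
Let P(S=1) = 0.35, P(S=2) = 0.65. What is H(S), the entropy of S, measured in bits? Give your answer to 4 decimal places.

H(S) = −Σ p·log₂ p.
  −(0.35)·log₂(0.35) = 0.53010
  −(0.65)·log₂(0.65) = 0.40397
Sum: 0.53010 + 0.40397 = 0.9341 bits.

0.9341 bits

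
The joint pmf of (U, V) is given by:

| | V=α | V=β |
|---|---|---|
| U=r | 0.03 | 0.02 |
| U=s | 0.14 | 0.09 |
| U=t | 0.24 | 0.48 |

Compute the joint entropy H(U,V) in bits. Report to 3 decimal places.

H(U,V) = −Σ p(x,y)·log₂ p(x,y) over all 6 cells.
  cell (r,α): −0.03·log₂0.03 = 0.1518
  cell (r,β): −0.02·log₂0.02 = 0.1129
  cell (s,α): −0.14·log₂0.14 = 0.3971
  cell (s,β): −0.09·log₂0.09 = 0.3127
  cell (t,α): −0.24·log₂0.24 = 0.4941
  cell (t,β): −0.48·log₂0.48 = 0.5083
Sum = 1.977 bits.

1.977 bits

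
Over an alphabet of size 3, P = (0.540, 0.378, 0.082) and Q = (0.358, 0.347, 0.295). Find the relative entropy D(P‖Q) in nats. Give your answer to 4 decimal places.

D(P‖Q) = Σ p·ln(p/q).
  0.540·ln(0.540/0.358) = 0.22196
  0.378·ln(0.378/0.347) = 0.03235
  0.082·ln(0.082/0.295) = -0.10498
D(P‖Q) = 0.1493 nats.

0.1493 nats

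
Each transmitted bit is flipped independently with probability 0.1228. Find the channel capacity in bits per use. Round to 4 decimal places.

0.4626 bits

Binary symmetric channel: C = 1 − h₂(ε) where h₂ is the binary entropy function.
h₂(0.1228) = −0.1228·log₂0.1228 − 0.8772·log₂0.8772 = 0.5374.
C = 1 − 0.5374 = 0.4626 bits per channel use.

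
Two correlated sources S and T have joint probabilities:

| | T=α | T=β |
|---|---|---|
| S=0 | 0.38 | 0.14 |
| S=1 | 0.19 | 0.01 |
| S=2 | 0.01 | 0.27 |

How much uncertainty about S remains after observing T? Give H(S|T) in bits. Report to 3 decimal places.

1.044 bits

Chain rule: H(S|T) = H(S,T) − H(T).
Marginals: p(S) = (0.5200, 0.2000, 0.2800), p(T) = (0.5800, 0.4200).
H(S,T) = 2.0257 bits; H(T) = 0.9815 bits.
H(S|T) = 2.0257 − 0.9815 = 1.044 bits.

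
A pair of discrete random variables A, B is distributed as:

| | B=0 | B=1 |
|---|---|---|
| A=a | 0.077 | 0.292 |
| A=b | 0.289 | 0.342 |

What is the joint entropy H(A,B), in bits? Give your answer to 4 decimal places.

1.8504 bits

H(A,B) = −Σ p(x,y)·log₂ p(x,y) over all 4 cells.
  cell (a,0): −0.077·log₂0.077 = 0.28482
  cell (a,1): −0.292·log₂0.292 = 0.51858
  cell (b,0): −0.289·log₂0.289 = 0.51756
  cell (b,1): −0.342·log₂0.342 = 0.52939
Sum = 1.8504 bits.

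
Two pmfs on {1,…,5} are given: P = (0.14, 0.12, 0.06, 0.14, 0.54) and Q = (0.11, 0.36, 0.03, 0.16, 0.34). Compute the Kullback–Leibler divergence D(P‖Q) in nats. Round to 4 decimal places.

0.1746 nats

D(P‖Q) = Σ p·ln(p/q).
  0.14·ln(0.14/0.11) = 0.03376
  0.12·ln(0.12/0.36) = -0.13183
  0.06·ln(0.06/0.03) = 0.04159
  0.14·ln(0.14/0.16) = -0.01869
  0.54·ln(0.54/0.34) = 0.24982
D(P‖Q) = 0.1746 nats.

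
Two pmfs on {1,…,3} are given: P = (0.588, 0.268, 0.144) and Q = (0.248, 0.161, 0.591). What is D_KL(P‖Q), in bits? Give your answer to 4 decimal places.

0.6360 bits

D(P‖Q) = Σ p·log₂(p/q).
  0.588·log₂(0.588/0.248) = 0.73234
  0.268·log₂(0.268/0.161) = 0.19703
  0.144·log₂(0.144/0.591) = -0.29334
D(P‖Q) = 0.6360 bits.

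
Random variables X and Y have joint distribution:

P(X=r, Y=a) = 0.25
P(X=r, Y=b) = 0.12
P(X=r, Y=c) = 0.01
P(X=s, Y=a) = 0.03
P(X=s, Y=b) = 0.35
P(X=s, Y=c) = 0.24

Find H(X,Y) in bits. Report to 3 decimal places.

H(X,Y) = −Σ p(x,y)·log₂ p(x,y) over all 6 cells.
  cell (r,a): −0.25·log₂0.25 = 0.5000
  cell (r,b): −0.12·log₂0.12 = 0.3671
  cell (r,c): −0.01·log₂0.01 = 0.0664
  cell (s,a): −0.03·log₂0.03 = 0.1518
  cell (s,b): −0.35·log₂0.35 = 0.5301
  cell (s,c): −0.24·log₂0.24 = 0.4941
Sum = 2.110 bits.

2.110 bits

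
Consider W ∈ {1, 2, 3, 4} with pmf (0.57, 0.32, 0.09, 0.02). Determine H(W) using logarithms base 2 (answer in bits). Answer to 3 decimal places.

H(W) = −Σ p·log₂ p.
  −(0.57)·log₂(0.57) = 0.4623
  −(0.32)·log₂(0.32) = 0.5260
  −(0.09)·log₂(0.09) = 0.3127
  −(0.02)·log₂(0.02) = 0.1129
Sum: 0.4623 + 0.5260 + 0.3127 + 0.1129 = 1.414 bits.

1.414 bits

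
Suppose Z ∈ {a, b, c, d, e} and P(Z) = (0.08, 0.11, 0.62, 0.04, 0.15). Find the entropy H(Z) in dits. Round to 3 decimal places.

H(Z) = −Σ p·log₁₀ p.
  −(0.08)·log₁₀(0.08) = 0.0878
  −(0.11)·log₁₀(0.11) = 0.1054
  −(0.62)·log₁₀(0.62) = 0.1287
  −(0.04)·log₁₀(0.04) = 0.0559
  −(0.15)·log₁₀(0.15) = 0.1236
Sum: 0.0878 + 0.1054 + 0.1287 + 0.0559 + 0.1236 = 0.501 dits.

0.501 dits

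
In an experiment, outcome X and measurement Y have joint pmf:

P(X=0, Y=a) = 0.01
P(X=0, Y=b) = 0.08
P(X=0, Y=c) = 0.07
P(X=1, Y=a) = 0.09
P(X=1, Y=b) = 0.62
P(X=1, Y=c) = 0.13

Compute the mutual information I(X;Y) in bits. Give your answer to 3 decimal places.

Marginals: p(X) = (0.1600, 0.8400), p(Y) = (0.1000, 0.7000, 0.2000).
I(X;Y) = Σ p(x,y)·log₂[p(x,y)/(p(x)p(y))].
  (0,a): 0.01·log₂(0.6250) = -0.0068
  (0,b): 0.08·log₂(0.7143) = -0.0388
  (0,c): 0.07·log₂(2.1875) = 0.0790
  (1,a): 0.09·log₂(1.0714) = 0.0090
  (1,b): 0.62·log₂(1.0544) = 0.0474
  (1,c): 0.13·log₂(0.7738) = -0.0481
Sum = 0.042 bits.

0.042 bits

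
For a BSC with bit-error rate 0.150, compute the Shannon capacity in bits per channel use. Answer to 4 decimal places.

Binary symmetric channel: C = 1 − h₂(ε) where h₂ is the binary entropy function.
h₂(0.150) = −0.150·log₂0.150 − 0.850·log₂0.850 = 0.6098.
C = 1 − 0.6098 = 0.3902 bits per channel use.

0.3902 bits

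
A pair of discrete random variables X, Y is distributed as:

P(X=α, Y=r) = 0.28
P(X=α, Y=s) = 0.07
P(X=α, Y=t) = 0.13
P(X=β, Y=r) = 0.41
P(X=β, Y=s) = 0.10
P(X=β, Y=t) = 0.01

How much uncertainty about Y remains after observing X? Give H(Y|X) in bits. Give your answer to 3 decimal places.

Chain rule: H(Y|X) = H(X,Y) − H(X).
Marginals: p(X) = (0.4800, 0.5200), p(Y) = (0.6900, 0.1700, 0.1400).
H(X,Y) = 2.0914 bits; H(X) = 0.9988 bits.
H(Y|X) = 2.0914 − 0.9988 = 1.093 bits.

1.093 bits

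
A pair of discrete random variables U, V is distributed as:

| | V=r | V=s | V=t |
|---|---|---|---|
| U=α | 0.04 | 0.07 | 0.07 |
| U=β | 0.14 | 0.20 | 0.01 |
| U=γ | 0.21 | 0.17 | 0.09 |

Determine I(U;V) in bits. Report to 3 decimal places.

Marginals: p(U) = (0.1800, 0.3500, 0.4700), p(V) = (0.3900, 0.4400, 0.1700).
I(U;V) = H(U) + H(V) − H(U,V).
H(U) = 1.4874, H(V) = 1.4855, H(U,V) = 2.8709.
I(U;V) = 1.4874 + 1.4855 − 2.8709 = 0.102 bits.

0.102 bits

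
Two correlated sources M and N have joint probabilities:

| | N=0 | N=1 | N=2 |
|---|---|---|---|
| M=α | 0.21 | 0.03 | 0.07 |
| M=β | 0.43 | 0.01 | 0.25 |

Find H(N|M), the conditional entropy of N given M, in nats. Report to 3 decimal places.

0.756 nats

Chain rule: H(N|M) = H(M,N) − H(M).
Marginals: p(M) = (0.3100, 0.6900), p(N) = (0.6400, 0.0400, 0.3200).
H(M,N) = 1.3746 nats; H(M) = 0.6191 nats.
H(N|M) = 1.3746 − 0.6191 = 0.756 nats.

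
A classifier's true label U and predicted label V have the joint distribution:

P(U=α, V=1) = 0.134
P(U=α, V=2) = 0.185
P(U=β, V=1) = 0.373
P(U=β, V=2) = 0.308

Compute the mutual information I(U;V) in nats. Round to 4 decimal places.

Marginals: p(U) = (0.3190, 0.6810), p(V) = (0.5070, 0.4930).
I(U;V) = Σ p(x,y)·ln[p(x,y)/(p(x)p(y))].
  (α,1): 0.134·ln(0.8285) = -0.02521
  (α,2): 0.185·ln(1.1763) = 0.03005
  (β,1): 0.373·ln(1.0803) = 0.02882
  (β,2): 0.308·ln(0.9174) = -0.02655
Sum = 0.0071 nats.

0.0071 nats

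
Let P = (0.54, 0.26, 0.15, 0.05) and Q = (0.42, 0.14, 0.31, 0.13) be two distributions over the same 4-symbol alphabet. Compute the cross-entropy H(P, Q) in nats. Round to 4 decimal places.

H(P,Q) = −Σ p·ln q.
  −0.54·ln(0.42) = 0.46845
  −0.26·ln(0.14) = 0.51119
  −0.15·ln(0.31) = 0.17568
  −0.05·ln(0.13) = 0.10201
H(P,Q) = 1.2573 nats.

1.2573 nats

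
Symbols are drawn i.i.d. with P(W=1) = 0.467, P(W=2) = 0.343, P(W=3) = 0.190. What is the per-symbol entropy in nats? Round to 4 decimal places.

H(W) = −Σ p·ln p.
  −(0.467)·ln(0.467) = 0.35559
  −(0.343)·ln(0.343) = 0.36702
  −(0.190)·ln(0.190) = 0.31554
Sum: 0.35559 + 0.36702 + 0.31554 = 1.0381 nats.

1.0381 nats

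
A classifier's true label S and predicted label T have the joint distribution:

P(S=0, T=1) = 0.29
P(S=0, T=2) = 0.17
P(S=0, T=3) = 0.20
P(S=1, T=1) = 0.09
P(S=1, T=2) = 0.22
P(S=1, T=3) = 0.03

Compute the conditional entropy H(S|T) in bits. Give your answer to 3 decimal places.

0.814 bits

Marginals: p(S) = (0.6600, 0.3400), p(T) = (0.3800, 0.3900, 0.2300).
H(S|T) = Σ p(T) · H(S|T=·).
  T=1: p=0.3800, H(S|T=1) = 0.7897
  T=2: p=0.3900, H(S|T=2) = 0.9881
  T=3: p=0.2300, H(S|T=3) = 0.5586
Weighted sum = 0.814 bits.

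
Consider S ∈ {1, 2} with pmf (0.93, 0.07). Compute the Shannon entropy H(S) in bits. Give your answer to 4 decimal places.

H(S) = −Σ p·log₂ p.
  −(0.93)·log₂(0.93) = 0.09737
  −(0.07)·log₂(0.07) = 0.26856
Sum: 0.09737 + 0.26856 = 0.3659 bits.

0.3659 bits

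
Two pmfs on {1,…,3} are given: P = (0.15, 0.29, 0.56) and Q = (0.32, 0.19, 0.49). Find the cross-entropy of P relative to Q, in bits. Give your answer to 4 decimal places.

H(P,Q) = −Σ p·log₂ q.
  −0.15·log₂(0.32) = 0.24658
  −0.29·log₂(0.19) = 0.69482
  −0.56·log₂(0.49) = 0.57632
H(P,Q) = 1.5177 bits.

1.5177 bits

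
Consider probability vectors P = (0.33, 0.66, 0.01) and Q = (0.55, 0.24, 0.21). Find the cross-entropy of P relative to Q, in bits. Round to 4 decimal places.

H(P,Q) = −Σ p·log₂ q.
  −0.33·log₂(0.55) = 0.28462
  −0.66·log₂(0.24) = 1.35887
  −0.01·log₂(0.21) = 0.02252
H(P,Q) = 1.6660 bits.

1.6660 bits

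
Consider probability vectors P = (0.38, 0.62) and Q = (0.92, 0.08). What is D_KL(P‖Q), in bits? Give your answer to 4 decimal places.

1.3469 bits

D(P‖Q) = Σ p·log₂(p/q).
  0.38·log₂(0.38/0.92) = -0.48474
  0.62·log₂(0.62/0.08) = 1.83160
D(P‖Q) = 1.3469 bits.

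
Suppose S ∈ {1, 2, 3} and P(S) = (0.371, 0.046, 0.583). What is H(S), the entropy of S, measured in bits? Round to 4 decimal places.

H(S) = −Σ p·log₂ p.
  −(0.371)·log₂(0.371) = 0.53072
  −(0.046)·log₂(0.046) = 0.20434
  −(0.583)·log₂(0.583) = 0.45383
Sum: 0.53072 + 0.20434 + 0.45383 = 1.1889 bits.

1.1889 bits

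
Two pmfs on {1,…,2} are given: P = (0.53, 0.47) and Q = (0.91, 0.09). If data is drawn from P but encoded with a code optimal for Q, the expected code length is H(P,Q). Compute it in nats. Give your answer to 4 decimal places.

H(P,Q) = −Σ p·ln q.
  −0.53·ln(0.91) = 0.04998
  −0.47·ln(0.09) = 1.13173
H(P,Q) = 1.1817 nats.

1.1817 nats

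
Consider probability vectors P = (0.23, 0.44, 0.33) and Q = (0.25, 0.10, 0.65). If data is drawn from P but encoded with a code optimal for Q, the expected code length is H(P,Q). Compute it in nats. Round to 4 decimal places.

1.4741 nats

H(P,Q) = −Σ p·ln q.
  −0.23·ln(0.25) = 0.31885
  −0.44·ln(0.10) = 1.01314
  −0.33·ln(0.65) = 0.14216
H(P,Q) = 1.4741 nats.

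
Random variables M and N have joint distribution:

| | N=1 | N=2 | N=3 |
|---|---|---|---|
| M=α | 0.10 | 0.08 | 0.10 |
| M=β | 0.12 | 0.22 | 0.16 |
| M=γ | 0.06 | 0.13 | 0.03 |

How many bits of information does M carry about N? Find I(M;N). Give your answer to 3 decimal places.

Marginals: p(M) = (0.2800, 0.5000, 0.2200), p(N) = (0.2800, 0.4300, 0.2900).
I(M;N) = Σ p(x,y)·log₂[p(x,y)/(p(x)p(y))].
  (α,1): 0.10·log₂(1.2755) = 0.0351
  (α,2): 0.08·log₂(0.6645) = -0.0472
  (α,3): 0.10·log₂(1.2315) = 0.0300
  (β,1): 0.12·log₂(0.8571) = -0.0267
  (β,2): 0.22·log₂(1.0233) = 0.0073
  (β,3): 0.16·log₂(1.1034) = 0.0227
  (γ,1): 0.06·log₂(0.9740) = -0.0023
  (γ,2): 0.13·log₂(1.3742) = 0.0596
  (γ,3): 0.03·log₂(0.4702) = -0.0327
Sum = 0.046 bits.

0.046 bits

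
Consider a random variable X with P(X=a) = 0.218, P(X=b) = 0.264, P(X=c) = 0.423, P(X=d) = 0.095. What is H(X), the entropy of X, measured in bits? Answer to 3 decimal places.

H(X) = −Σ p·log₂ p.
  −(0.218)·log₂(0.218) = 0.4791
  −(0.264)·log₂(0.264) = 0.5072
  −(0.423)·log₂(0.423) = 0.5251
  −(0.095)·log₂(0.095) = 0.3226
Sum: 0.4791 + 0.5072 + 0.5251 + 0.3226 = 1.834 bits.

1.834 bits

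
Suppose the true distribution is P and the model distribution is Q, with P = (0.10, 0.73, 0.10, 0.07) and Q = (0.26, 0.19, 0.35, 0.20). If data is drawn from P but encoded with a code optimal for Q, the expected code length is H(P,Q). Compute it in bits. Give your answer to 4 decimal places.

H(P,Q) = −Σ p·log₂ q.
  −0.10·log₂(0.26) = 0.19434
  −0.73·log₂(0.19) = 1.74903
  −0.10·log₂(0.35) = 0.15146
  −0.07·log₂(0.20) = 0.16253
H(P,Q) = 2.2574 bits.

2.2574 bits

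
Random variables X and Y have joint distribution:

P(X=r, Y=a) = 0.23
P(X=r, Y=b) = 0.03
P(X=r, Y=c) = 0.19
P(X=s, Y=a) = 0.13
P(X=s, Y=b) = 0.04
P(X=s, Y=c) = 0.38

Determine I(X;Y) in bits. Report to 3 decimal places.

0.061 bits

Marginals: p(X) = (0.4500, 0.5500), p(Y) = (0.3600, 0.0700, 0.5700).
I(X;Y) = Σ p(x,y)·log₂[p(x,y)/(p(x)p(y))].
  (r,a): 0.23·log₂(1.4198) = 0.1163
  (r,b): 0.03·log₂(0.9524) = -0.0021
  (r,c): 0.19·log₂(0.7407) = -0.0823
  (s,a): 0.13·log₂(0.6566) = -0.0789
  (s,b): 0.04·log₂(1.0390) = 0.0022
  (s,c): 0.38·log₂(1.2121) = 0.1055
Sum = 0.061 bits.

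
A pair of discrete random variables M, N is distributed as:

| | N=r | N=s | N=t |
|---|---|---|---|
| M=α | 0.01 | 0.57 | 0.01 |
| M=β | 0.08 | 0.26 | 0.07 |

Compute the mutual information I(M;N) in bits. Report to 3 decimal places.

Marginals: p(M) = (0.5900, 0.4100), p(N) = (0.0900, 0.8300, 0.0800).
I(M;N) = H(M) + H(N) − H(M,N).
H(M) = 0.9765, H(N) = 0.8273, H(M,N) = 1.6605.
I(M;N) = 0.9765 + 0.8273 − 1.6605 = 0.143 bits.

0.143 bits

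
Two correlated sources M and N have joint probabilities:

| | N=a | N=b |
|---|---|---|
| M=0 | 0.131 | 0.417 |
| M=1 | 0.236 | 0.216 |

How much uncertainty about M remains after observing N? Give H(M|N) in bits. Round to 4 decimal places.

0.9312 bits

Chain rule: H(M|N) = H(M,N) − H(N).
Marginals: p(M) = (0.5480, 0.4520), p(N) = (0.3670, 0.6330).
H(M,N) = 1.8795 bits; H(N) = 0.9483 bits.
H(M|N) = 1.8795 − 0.9483 = 0.9312 bits.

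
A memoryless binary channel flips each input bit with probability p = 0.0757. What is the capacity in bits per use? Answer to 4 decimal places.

0.6132 bits

Binary symmetric channel: C = 1 − h₂(ε) where h₂ is the binary entropy function.
h₂(0.0757) = −0.0757·log₂0.0757 − 0.9243·log₂0.9243 = 0.3868.
C = 1 − 0.3868 = 0.6132 bits per channel use.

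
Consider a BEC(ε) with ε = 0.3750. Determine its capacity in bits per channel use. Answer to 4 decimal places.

0.6250 bits

Binary erasure channel: capacity C = 1 − ε.
C = 1 − 0.3750 = 0.6250 bits per channel use.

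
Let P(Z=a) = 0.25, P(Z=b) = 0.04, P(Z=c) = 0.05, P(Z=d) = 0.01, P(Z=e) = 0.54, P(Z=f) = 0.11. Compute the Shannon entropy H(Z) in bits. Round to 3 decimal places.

1.799 bits

H(Z) = −Σ p·log₂ p.
  −(0.25)·log₂(0.25) = 0.5000
  −(0.04)·log₂(0.04) = 0.1858
  −(0.05)·log₂(0.05) = 0.2161
  −(0.01)·log₂(0.01) = 0.0664
  −(0.54)·log₂(0.54) = 0.4800
  −(0.11)·log₂(0.11) = 0.3503
Sum: 0.5000 + 0.1858 + 0.2161 + 0.0664 + 0.4800 + 0.3503 = 1.799 bits.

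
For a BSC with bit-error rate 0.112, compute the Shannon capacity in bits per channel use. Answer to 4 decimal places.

Binary symmetric channel: C = 1 − h₂(ε) where h₂ is the binary entropy function.
h₂(0.112) = −0.112·log₂0.112 − 0.888·log₂0.888 = 0.5059.
C = 1 − 0.5059 = 0.4941 bits per channel use.

0.4941 bits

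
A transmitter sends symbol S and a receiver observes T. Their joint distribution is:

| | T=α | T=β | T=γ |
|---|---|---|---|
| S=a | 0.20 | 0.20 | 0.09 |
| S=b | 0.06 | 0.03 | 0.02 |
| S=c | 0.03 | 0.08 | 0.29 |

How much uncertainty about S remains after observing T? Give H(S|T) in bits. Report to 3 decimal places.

Marginals: p(S) = (0.4900, 0.1100, 0.4000), p(T) = (0.2900, 0.3100, 0.4000).
H(S|T) = Σ p(T) · H(S|T=·).
  T=α: p=0.2900, H(S|T=α) = 1.1786
  T=β: p=0.3100, H(S|T=β) = 1.2383
  T=γ: p=0.4000, H(S|T=γ) = 1.0367
Weighted sum = 1.140 bits.

1.140 bits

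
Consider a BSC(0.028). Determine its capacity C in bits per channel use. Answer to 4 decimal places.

Binary symmetric channel: C = 1 − h₂(ε) where h₂ is the binary entropy function.
h₂(0.028) = −0.028·log₂0.028 − 0.972·log₂0.972 = 0.1843.
C = 1 − 0.1843 = 0.8157 bits per channel use.

0.8157 bits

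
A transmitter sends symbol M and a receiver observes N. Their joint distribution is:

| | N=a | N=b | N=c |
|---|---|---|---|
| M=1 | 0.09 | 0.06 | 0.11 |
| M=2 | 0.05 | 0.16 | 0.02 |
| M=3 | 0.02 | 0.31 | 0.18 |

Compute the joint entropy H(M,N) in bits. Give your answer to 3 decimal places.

H(M,N) = −Σ p(x,y)·log₂ p(x,y) over all 9 cells.
  cell (1,a): −0.09·log₂0.09 = 0.3127
  cell (1,b): −0.06·log₂0.06 = 0.2435
  cell (1,c): −0.11·log₂0.11 = 0.3503
  cell (2,a): −0.05·log₂0.05 = 0.2161
  cell (2,b): −0.16·log₂0.16 = 0.4230
  cell (2,c): −0.02·log₂0.02 = 0.1129
  cell (3,a): −0.02·log₂0.02 = 0.1129
  cell (3,b): −0.31·log₂0.31 = 0.5238
  cell (3,c): −0.18·log₂0.18 = 0.4453
Sum = 2.740 bits.

2.740 bits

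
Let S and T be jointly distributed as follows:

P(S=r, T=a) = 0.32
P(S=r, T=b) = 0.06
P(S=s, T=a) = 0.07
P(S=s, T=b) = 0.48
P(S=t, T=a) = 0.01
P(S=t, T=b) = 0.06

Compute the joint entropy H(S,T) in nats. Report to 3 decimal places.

1.287 nats

H(S,T) = −Σ p(x,y)·ln p(x,y) over all 6 cells.
  cell (r,a): −0.32·ln0.32 = 0.3646
  cell (r,b): −0.06·ln0.06 = 0.1688
  cell (s,a): −0.07·ln0.07 = 0.1861
  cell (s,b): −0.48·ln0.48 = 0.3523
  cell (t,a): −0.01·ln0.01 = 0.0461
  cell (t,b): −0.06·ln0.06 = 0.1688
Sum = 1.287 nats.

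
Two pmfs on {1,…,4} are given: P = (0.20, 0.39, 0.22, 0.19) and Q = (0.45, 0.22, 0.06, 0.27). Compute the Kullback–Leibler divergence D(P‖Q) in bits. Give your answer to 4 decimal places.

D(P‖Q) = Σ p·log₂(p/q).
  0.20·log₂(0.20/0.45) = -0.23399
  0.39·log₂(0.39/0.22) = 0.32213
  0.22·log₂(0.22/0.06) = 0.41238
  0.19·log₂(0.19/0.27) = -0.09632
D(P‖Q) = 0.4042 bits.

0.4042 bits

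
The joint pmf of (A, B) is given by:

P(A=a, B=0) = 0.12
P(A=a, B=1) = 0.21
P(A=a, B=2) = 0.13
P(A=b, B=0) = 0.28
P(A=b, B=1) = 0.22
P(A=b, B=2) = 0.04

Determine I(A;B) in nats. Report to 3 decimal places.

Marginals: p(A) = (0.4600, 0.5400), p(B) = (0.4000, 0.4300, 0.1700).
I(A;B) = Σ p(x,y)·ln[p(x,y)/(p(x)p(y))].
  (a,0): 0.12·ln(0.6522) = -0.0513
  (a,1): 0.21·ln(1.0617) = 0.0126
  (a,2): 0.13·ln(1.6624) = 0.0661
  (b,0): 0.28·ln(1.2963) = 0.0727
  (b,1): 0.22·ln(0.9475) = -0.0119
  (b,2): 0.04·ln(0.4357) = -0.0332
Sum = 0.055 nats.

0.055 nats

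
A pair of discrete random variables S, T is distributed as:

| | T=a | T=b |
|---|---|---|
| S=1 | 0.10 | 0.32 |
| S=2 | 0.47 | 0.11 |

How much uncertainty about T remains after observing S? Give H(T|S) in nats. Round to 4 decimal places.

0.5122 nats

Chain rule: H(T|S) = H(S,T) − H(S).
Marginals: p(S) = (0.4200, 0.5800), p(T) = (0.5700, 0.4300).
H(S,T) = 1.1925 nats; H(S) = 0.6803 nats.
H(T|S) = 1.1925 − 0.6803 = 0.5122 nats.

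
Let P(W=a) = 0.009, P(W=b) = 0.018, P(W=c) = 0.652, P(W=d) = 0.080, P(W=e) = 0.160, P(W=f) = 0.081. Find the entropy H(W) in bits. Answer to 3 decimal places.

1.576 bits

H(W) = −Σ p·log₂ p.
  −(0.009)·log₂(0.009) = 0.0612
  −(0.018)·log₂(0.018) = 0.1043
  −(0.652)·log₂(0.652) = 0.4023
  −(0.080)·log₂(0.080) = 0.2915
  −(0.160)·log₂(0.160) = 0.4230
  −(0.081)·log₂(0.081) = 0.2937
Sum: 0.0612 + 0.1043 + 0.4023 + 0.2915 + 0.4230 + 0.2937 = 1.576 bits.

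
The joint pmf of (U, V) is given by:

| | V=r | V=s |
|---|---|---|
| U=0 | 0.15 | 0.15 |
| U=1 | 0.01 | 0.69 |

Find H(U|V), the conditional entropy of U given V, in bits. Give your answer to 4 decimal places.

Chain rule: H(U|V) = H(U,V) − H(V).
Marginals: p(U) = (0.3000, 0.7000), p(V) = (0.1600, 0.8400).
H(U,V) = 1.2569 bits; H(V) = 0.6343 bits.
H(U|V) = 1.2569 − 0.6343 = 0.6226 bits.

0.6226 bits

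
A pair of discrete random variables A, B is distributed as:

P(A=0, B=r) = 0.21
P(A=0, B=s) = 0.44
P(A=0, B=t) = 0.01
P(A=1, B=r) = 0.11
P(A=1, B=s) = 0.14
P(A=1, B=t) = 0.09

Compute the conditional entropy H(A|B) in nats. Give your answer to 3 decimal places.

0.559 nats

Chain rule: H(A|B) = H(A,B) − H(B).
Marginals: p(A) = (0.6600, 0.3400), p(B) = (0.3200, 0.5800, 0.1000).
H(A,B) = 1.4698 nats; H(B) = 0.9108 nats.
H(A|B) = 1.4698 − 0.9108 = 0.559 nats.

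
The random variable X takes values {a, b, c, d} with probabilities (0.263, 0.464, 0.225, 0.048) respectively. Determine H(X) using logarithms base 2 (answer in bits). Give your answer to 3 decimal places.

1.715 bits

H(X) = −Σ p·log₂ p.
  −(0.263)·log₂(0.263) = 0.5068
  −(0.464)·log₂(0.464) = 0.5140
  −(0.225)·log₂(0.225) = 0.4842
  −(0.048)·log₂(0.048) = 0.2103
Sum: 0.5068 + 0.5140 + 0.4842 + 0.2103 = 1.715 bits.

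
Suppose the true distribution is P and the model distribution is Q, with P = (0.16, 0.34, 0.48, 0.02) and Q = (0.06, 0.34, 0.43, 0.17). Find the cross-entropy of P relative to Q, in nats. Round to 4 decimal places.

1.2575 nats

H(P,Q) = −Σ p·ln q.
  −0.16·ln(0.06) = 0.45015
  −0.34·ln(0.34) = 0.36680
  −0.48·ln(0.43) = 0.40511
  −0.02·ln(0.17) = 0.03544
H(P,Q) = 1.2575 nats.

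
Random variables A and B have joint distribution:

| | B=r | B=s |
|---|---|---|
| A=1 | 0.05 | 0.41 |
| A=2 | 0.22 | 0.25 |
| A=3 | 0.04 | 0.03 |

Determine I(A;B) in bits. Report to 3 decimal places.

0.127 bits

Marginals: p(A) = (0.4600, 0.4700, 0.0700), p(B) = (0.3100, 0.6900).
I(A;B) = Σ p(x,y)·log₂[p(x,y)/(p(x)p(y))].
  (1,r): 0.05·log₂(0.3506) = -0.0756
  (1,s): 0.41·log₂(1.2917) = 0.1514
  (2,r): 0.22·log₂(1.5100) = 0.1308
  (2,s): 0.25·log₂(0.7709) = -0.0939
  (3,r): 0.04·log₂(1.8433) = 0.0353
  (3,s): 0.03·log₂(0.6211) = -0.0206
Sum = 0.127 bits.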